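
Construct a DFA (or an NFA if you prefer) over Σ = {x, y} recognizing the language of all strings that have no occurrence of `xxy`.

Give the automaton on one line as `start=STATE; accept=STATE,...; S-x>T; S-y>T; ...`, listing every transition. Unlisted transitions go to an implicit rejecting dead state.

start=q0; accept=q0,q1,q2; q0-x>q1; q0-y>q0; q1-x>q2; q1-y>q0; q2-x>q2; q2-y>q3; q3-x>q3; q3-y>q3

Track partial matches of the forbidden pattern `xxy`. State q3 is a dead state reached once `xxy` has occurred; every other state accepts. q0 means no part of `xxy` is currently matched.
        x   y  
>* q0   q1  q0 
 * q1   q2  q0 
 * q2   q2  q3 
   q3   q3  q3 
(> = start, * = accepting)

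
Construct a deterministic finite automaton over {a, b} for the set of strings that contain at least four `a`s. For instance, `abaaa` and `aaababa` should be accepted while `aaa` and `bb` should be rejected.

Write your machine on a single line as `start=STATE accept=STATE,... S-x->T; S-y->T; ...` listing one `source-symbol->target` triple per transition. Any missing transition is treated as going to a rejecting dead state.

Only the number of `a`s matters, and only up to 5. Make a chain q0 → q1 → q2 → q3 → q4 → q5 advanced by each `a` (with q5 absorbing); every other symbol self-loops. The accepting set is {q4, q5}.
        a   b  
>  q0   q1  q0 
   q1   q2  q1 
   q2   q3  q2 
   q3   q4  q3 
 * q4   q5  q4 
 * q5   q5  q5 
(> = start, * = accepting)

start=q0; accept=q4,q5; q0-a->q1; q0-b->q0; q1-a->q2; q1-b->q1; q2-a->q3; q2-b->q2; q3-a->q4; q3-b->q3; q4-a->q5; q4-b->q4; q5-a->q5; q5-b->q5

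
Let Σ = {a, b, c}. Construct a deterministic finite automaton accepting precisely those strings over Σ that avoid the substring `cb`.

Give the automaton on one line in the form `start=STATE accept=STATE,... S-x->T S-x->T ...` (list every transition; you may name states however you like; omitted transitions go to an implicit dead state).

start=S0 accept=S0,S1 S0-a->S0 S0-b->S0 S0-c->S1 S1-a->S0 S1-b->S2 S1-c->S1 S2-a->S2 S2-b->S2 S2-c->S2

Track partial matches of the forbidden pattern `cb`. State S2 is a dead state reached once `cb` has occurred; every other state accepts. S0 means no part of `cb` is currently matched.
A 3-state machine:
        a   b   c  
>* S0   S0  S0  S1 
 * S1   S0  S2  S1 
   S2   S2  S2  S2 
(> = start, * = accepting)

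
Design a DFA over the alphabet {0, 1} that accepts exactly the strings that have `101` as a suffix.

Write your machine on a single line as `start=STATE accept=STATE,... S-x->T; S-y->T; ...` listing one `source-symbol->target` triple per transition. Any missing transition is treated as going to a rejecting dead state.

Remember how much of `101` the current input suffix matches. State A means no match yet; B means the last symbol is `1`; C means the last 2 symbols are `10`; D means the last 3 symbols are `101`. Only D accepts. On a mismatch, fall back to the longest proper suffix that is still a prefix of `101`.
4 states suffice.
       0  1 
>  A   A  B 
   B   C  B 
   C   A  D 
 * D   C  B 
(> = start, * = accepting)

start=A; accept=D; A-0->A; A-1->B; B-0->C; B-1->B; C-0->A; C-1->D; D-0->C; D-1->B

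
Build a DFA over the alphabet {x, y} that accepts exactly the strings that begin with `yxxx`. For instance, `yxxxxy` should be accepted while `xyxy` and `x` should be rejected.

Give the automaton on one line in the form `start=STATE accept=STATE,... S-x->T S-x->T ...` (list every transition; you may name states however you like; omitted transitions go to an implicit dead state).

Walk along `yxxx` while the input agrees: from S0 take `y` to S1, and so on. Any deviation drops to the rejecting sink S5. Once S4 is reached the prefix is confirmed and every continuation is accepted.
A 6-state machine:
        x   y  
>  S0   S5  S1 
   S1   S2  S5 
   S2   S3  S5 
   S3   S4  S5 
 * S4   S4  S4 
   S5   S5  S5 
(> = start, * = accepting)

start=S0 accept=S4 S0-x->S5 S0-y->S1 S1-x->S2 S1-y->S5 S2-x->S3 S2-y->S5 S3-x->S4 S3-y->S5 S4-x->S4 S4-y->S4 S5-x->S5 S5-y->S5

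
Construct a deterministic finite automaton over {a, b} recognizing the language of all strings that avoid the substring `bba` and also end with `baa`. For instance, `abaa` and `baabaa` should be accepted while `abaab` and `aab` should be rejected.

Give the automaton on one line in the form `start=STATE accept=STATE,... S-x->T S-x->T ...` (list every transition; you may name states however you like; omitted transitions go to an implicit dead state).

Build one automaton per condition and run them in lockstep. The first has 4 states tracking partial matches of the forbidden pattern `bba`; the second has 4 states tracking how much of the suffix `baa` has currently been matched. A product state is a pair (one from each), accepting exactly when both do.
9 states suffice.
        a   b  
>  q0   q0  q1 
   q1   q2  q3 
   q2   q4  q1 
   q3   q5  q3 
 * q4   q0  q1 
   q5   q6  q7 
   q6   q8  q7 
   q7   q5  q7 
   q8   q8  q7 
(> = start, * = accepting)

start=q0 accept=q4 q0-a->q0 q0-b->q1 q1-a->q2 q1-b->q3 q2-a->q4 q2-b->q1 q3-a->q5 q3-b->q3 q4-a->q0 q4-b->q1 q5-a->q6 q5-b->q7 q6-a->q8 q6-b->q7 q7-a->q5 q7-b->q7 q8-a->q8 q8-b->q7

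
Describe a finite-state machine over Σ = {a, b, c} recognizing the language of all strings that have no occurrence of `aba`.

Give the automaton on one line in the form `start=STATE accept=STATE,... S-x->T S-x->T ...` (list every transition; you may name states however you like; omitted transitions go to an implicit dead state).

start=q0 accept=q0,q1,q2 q0-a->q1 q0-b->q0 q0-c->q0 q1-a->q1 q1-b->q2 q1-c->q0 q2-a->q3 q2-b->q0 q2-c->q0 q3-a->q3 q3-b->q3 q3-c->q3

Track partial matches of the forbidden pattern `aba`. State q3 is a dead state reached once `aba` has occurred; every other state accepts. q0 means no part of `aba` is currently matched.
A 4-state machine:
        a   b   c  
>* q0   q1  q0  q0 
 * q1   q1  q2  q0 
 * q2   q3  q0  q0 
   q3   q3  q3  q3 
(> = start, * = accepting)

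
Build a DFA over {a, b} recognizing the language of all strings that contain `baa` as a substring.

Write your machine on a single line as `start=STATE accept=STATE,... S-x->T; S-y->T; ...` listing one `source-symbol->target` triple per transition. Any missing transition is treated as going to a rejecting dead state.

States q0..q2 record the length of the longest prefix of `baa` that matches the current input suffix. Reaching q3 means `baa` has been seen, and we stay there forever. Accept from q3.
A 4-state machine:
        a   b  
>  q0   q0  q1 
   q1   q2  q1 
   q2   q3  q1 
 * q3   q3  q3 
(> = start, * = accepting)

start=q0; accept=q3; q0-a->q0; q0-b->q1; q1-a->q2; q1-b->q1; q2-a->q3; q2-b->q1; q3-a->q3; q3-b->q3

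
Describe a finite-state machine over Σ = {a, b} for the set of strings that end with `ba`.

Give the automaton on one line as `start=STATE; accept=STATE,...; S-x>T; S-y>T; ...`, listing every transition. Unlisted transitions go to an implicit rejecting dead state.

start=q0; accept=q2; q0-a>q0; q0-b>q1; q1-a>q2; q1-b>q1; q2-a>q0; q2-b>q1

Let each state record the length of the longest suffix of the input read so far that is also a prefix of `ba`. q1 means the last symbol is `b`; q2 means the last 2 symbols are `ba`. Accept only at q2, where the string currently ends in `ba`.
        a   b  
>  q0   q0  q1 
   q1   q2  q1 
 * q2   q0  q1 
(> = start, * = accepting)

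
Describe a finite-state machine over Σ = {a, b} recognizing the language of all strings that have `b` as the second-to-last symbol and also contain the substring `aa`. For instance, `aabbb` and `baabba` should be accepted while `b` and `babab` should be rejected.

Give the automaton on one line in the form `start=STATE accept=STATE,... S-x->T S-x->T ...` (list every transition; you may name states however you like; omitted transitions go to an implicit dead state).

start=q0 accept=q8,q9 q0-a->q1 q0-b->q2 q1-a->q3 q1-b->q4 q2-a->q5 q2-b->q6 q3-a->q3 q3-b->q7 q4-a->q5 q4-b->q6 q5-a->q3 q5-b->q4 q6-a->q5 q6-b->q6 q7-a->q8 q7-b->q9 q8-a->q3 q8-b->q7 q9-a->q8 q9-b->q9

Handle the two conditions separately and then intersect. One (7 states) tracks the last 2 symbols read; the other (3 states) tracks whether and how much of `aa` has been seen. Each combined state is a pair, one component from each; accept when both components accept.
10 states suffice.
        a   b  
>  q0   q1  q2 
   q1   q3  q4 
   q2   q5  q6 
   q3   q3  q7 
   q4   q5  q6 
   q5   q3  q4 
   q6   q5  q6 
   q7   q8  q9 
 * q8   q3  q7 
 * q9   q8  q9 
(> = start, * = accepting)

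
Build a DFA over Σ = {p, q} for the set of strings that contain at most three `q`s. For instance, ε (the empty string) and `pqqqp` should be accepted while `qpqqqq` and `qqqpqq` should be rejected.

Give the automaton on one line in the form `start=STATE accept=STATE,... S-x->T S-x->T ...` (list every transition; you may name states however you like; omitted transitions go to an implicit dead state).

Count `q`s, saturating at 4: states S0 through S3 mean 0 through 3 `q`s seen; S4 means more than 3. Each `q` increments (capped at S4); other symbols loop. Accept from {S0, S1, S2, S3}.
With 5 states:
        p   q  
>* S0   S0  S1 
 * S1   S1  S2 
 * S2   S2  S3 
 * S3   S3  S4 
   S4   S4  S4 
(> = start, * = accepting)

start=S0 accept=S0,S1,S2,S3 S0-p->S0 S0-q->S1 S1-p->S1 S1-q->S2 S2-p->S2 S2-q->S3 S3-p->S3 S3-q->S4 S4-p->S4 S4-q->S4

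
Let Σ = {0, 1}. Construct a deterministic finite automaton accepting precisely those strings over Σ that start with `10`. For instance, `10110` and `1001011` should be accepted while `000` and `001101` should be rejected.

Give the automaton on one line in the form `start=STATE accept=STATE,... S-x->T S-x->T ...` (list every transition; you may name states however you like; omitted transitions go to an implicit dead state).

Check the first 2 symbols one by one: q0 through q1 record how many have matched `10` so far; any wrong symbol goes to the dead state q3. After all 2 match we enter the accepting sink q2.
With 4 states:
        0   1  
>  q0   q3  q1 
   q1   q2  q3 
 * q2   q2  q2 
   q3   q3  q3 
(> = start, * = accepting)

start=q0 accept=q2 q0-0->q3 q0-1->q1 q1-0->q2 q1-1->q3 q2-0->q2 q2-1->q2 q3-0->q3 q3-1->q3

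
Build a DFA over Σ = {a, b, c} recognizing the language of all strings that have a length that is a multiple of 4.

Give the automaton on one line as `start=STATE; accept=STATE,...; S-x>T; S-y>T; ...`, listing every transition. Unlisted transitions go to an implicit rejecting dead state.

Count input length modulo 4: every symbol advances one step around the cycle S0 → S1 → S2 → S3 → S0. Accept at S0.
        a   b   c  
>* S0   S1  S1  S1 
   S1   S2  S2  S2 
   S2   S3  S3  S3 
   S3   S0  S0  S0 
(> = start, * = accepting)

start=S0; accept=S0; S0-a>S1; S0-b>S1; S0-c>S1; S1-a>S2; S1-b>S2; S1-c>S2; S2-a>S3; S2-b>S3; S2-c>S3; S3-a>S0; S3-b>S0; S3-c>S0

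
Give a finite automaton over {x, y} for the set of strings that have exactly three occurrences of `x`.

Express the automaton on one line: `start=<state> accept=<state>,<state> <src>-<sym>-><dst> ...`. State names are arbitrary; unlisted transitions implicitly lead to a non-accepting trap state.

Count `x`s, saturating at 4: states q0 through q3 mean 0 through 3 `x`s seen; q4 means more than 3. Each `x` increments (capped at q4); other symbols loop. Accept from {q3}.
        x   y  
>  q0   q1  q0 
   q1   q2  q1 
   q2   q3  q2 
 * q3   q4  q3 
   q4   q4  q4 
(> = start, * = accepting)

start=q0 accept=q3 q0-x->q1 q0-y->q0 q1-x->q2 q1-y->q1 q2-x->q3 q2-y->q2 q3-x->q4 q3-y->q3 q4-x->q4 q4-y->q4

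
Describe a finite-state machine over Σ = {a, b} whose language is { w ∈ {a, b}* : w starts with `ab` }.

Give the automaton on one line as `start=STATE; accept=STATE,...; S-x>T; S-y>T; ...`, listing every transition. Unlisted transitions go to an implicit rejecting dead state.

Check the first 2 symbols one by one: q0 through q1 record how many have matched `ab` so far; any wrong symbol goes to the dead state q3. After all 2 match we enter the accepting sink q2.
With 4 states:
        a   b  
>  q0   q1  q3 
   q1   q3  q2 
 * q2   q2  q2 
   q3   q3  q3 
(> = start, * = accepting)

start=q0; accept=q2; q0-a>q1; q0-b>q3; q1-a>q3; q1-b>q2; q2-a>q2; q2-b>q2; q3-a>q3; q3-b>q3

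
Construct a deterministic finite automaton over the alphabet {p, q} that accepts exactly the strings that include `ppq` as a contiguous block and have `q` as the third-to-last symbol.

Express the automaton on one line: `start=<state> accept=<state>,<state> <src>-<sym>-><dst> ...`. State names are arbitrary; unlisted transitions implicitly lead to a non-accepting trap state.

Handle the two conditions separately and then intersect. One (4 states) tracks whether and how much of `ppq` has been seen; the other (15 states) tracks the last 3 symbols read. Each combined state is a pair, one component from each; accept when both components accept.
          p    q  
>  S0     S1   S2 
   S1     S3   S4 
   S2     S5   S6 
   S3     S7   S8 
   S4     S9  S10 
   S5    S11  S12 
   S6    S13  S14 
   S7     S7   S8 
   S8    S15  S16 
   S9    S11  S12 
   S10   S13  S14 
   S11    S7   S8 
   S12    S9  S10 
   S13   S11  S12 
   S14   S13  S14 
   S15   S17  S18 
   S16   S19  S20 
 * S17   S21   S8 
 * S18   S15  S16 
 * S19   S17  S18 
 * S20   S19  S20 
   S21   S21   S8 
(> = start, * = accepting)

start=S0 accept=S17,S18,S19,S20 S0-p->S1 S0-q->S2 S1-p->S3 S1-q->S4 S2-p->S5 S2-q->S6 S3-p->S7 S3-q->S8 S4-p->S9 S4-q->S10 S5-p->S11 S5-q->S12 S6-p->S13 S6-q->S14 S7-p->S7 S7-q->S8 S8-p->S15 S8-q->S16 S9-p->S11 S9-q->S12 S10-p->S13 S10-q->S14 S11-p->S7 S11-q->S8 S12-p->S9 S12-q->S10 S13-p->S11 S13-q->S12 S14-p->S13 S14-q->S14 S15-p->S17 S15-q->S18 S16-p->S19 S16-q->S20 S17-p->S21 S17-q->S8 S18-p->S15 S18-q->S16 S19-p->S17 S19-q->S18 S20-p->S19 S20-q->S20 S21-p->S21 S21-q->S8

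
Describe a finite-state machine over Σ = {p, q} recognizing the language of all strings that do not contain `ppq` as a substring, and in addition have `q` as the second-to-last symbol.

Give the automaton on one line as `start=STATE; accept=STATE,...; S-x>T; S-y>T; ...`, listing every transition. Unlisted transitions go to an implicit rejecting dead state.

start=A; accept=F,G; A-p>B; A-q>C; B-p>D; B-q>E; C-p>F; C-q>G; D-p>D; D-q>H; E-p>F; E-q>G; F-p>D; F-q>E; G-p>F; G-q>G; H-p>I; H-q>J; I-p>K; I-q>H; J-p>I; J-q>J; K-p>K; K-q>H

Build one automaton per condition and run them in lockstep. The first has 4 states tracking partial matches of the forbidden pattern `ppq`; the second has 7 states tracking the last 2 symbols read. A product state is a pair (one from each), accepting exactly when both do.
An 11-state machine:
       p  q 
>  A   B  C 
   B   D  E 
   C   F  G 
   D   D  H 
   E   F  G 
 * F   D  E 
 * G   F  G 
   H   I  J 
   I   K  H 
   J   I  J 
   K   K  H 
(> = start, * = accepting)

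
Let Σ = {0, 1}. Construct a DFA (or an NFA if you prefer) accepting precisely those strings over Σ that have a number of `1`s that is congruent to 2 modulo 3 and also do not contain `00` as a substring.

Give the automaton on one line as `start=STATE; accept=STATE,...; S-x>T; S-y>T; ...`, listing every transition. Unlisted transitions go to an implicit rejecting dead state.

Handle the two conditions separately and then intersect. The first has 3 states tracking the count of `1`s modulo 3; the second has 3 states tracking partial matches of the forbidden pattern `00`. A product state is a pair (one from each), accepting exactly when both do.
9 states suffice.
        0   1  
>  s0   s1  s2 
   s1   s3  s2 
   s2   s4  s5 
   s3   s3  s6 
   s4   s6  s5 
 * s5   s7  s0 
   s6   s6  s8 
 * s7   s8  s0 
   s8   s8  s3 
(> = start, * = accepting)

start=s0; accept=s5,s7; s0-0>s1; s0-1>s2; s1-0>s3; s1-1>s2; s2-0>s4; s2-1>s5; s3-0>s3; s3-1>s6; s4-0>s6; s4-1>s5; s5-0>s7; s5-1>s0; s6-0>s6; s6-1>s8; s7-0>s8; s7-1>s0; s8-0>s8; s8-1>s3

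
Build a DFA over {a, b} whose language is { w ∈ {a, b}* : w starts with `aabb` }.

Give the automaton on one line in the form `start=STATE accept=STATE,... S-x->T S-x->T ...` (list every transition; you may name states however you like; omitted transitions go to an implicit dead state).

Walk along `aabb` while the input agrees: from q0 take `a` to q1, and so on. Any deviation drops to the rejecting sink q5. Once q4 is reached the prefix is confirmed and every continuation is accepted.
        a   b  
>  q0   q1  q5 
   q1   q2  q5 
   q2   q5  q3 
   q3   q5  q4 
 * q4   q4  q4 
   q5   q5  q5 
(> = start, * = accepting)

start=q0 accept=q4 q0-a->q1 q0-b->q5 q1-a->q2 q1-b->q5 q2-a->q5 q2-b->q3 q3-a->q5 q3-b->q4 q4-a->q4 q4-b->q4 q5-a->q5 q5-b->q5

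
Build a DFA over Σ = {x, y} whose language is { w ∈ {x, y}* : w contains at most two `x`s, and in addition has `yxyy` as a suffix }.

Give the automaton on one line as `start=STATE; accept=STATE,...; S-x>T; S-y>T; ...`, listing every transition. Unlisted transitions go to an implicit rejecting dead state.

Build one automaton per condition and run them in lockstep. One (4 states) tracks the count of `x`s, saturating at 3; the other (5 states) tracks how much of the suffix `yxyy` has currently been matched. Each combined state is a pair, one component from each; accept when both components accept. Equivalent product states are then merged.
An 11-state machine:
          x    y  
>  q0     q1   q2 
   q1     q3   q4 
   q2     q5   q2 
   q3     q3   q3 
   q4     q6   q4 
   q5     q3   q7 
   q6     q3   q8 
   q7     q6   q9 
   q8     q3  q10 
 * q9     q6   q4 
 * q10    q3   q3 
(> = start, * = accepting)

start=q0; accept=q9,q10; q0-x>q1; q0-y>q2; q1-x>q3; q1-y>q4; q2-x>q5; q2-y>q2; q3-x>q3; q3-y>q3; q4-x>q6; q4-y>q4; q5-x>q3; q5-y>q7; q6-x>q3; q6-y>q8; q7-x>q6; q7-y>q9; q8-x>q3; q8-y>q10; q9-x>q6; q9-y>q4; q10-x>q3; q10-y>q3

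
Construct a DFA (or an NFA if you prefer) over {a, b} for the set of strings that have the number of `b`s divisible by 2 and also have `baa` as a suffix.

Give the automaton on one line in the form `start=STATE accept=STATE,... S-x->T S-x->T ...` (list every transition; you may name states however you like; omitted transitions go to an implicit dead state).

start=S0 accept=S7 S0-a->S0 S0-b->S1 S1-a->S2 S1-b->S3 S2-a->S4 S2-b->S3 S3-a->S5 S3-b->S1 S4-a->S6 S4-b->S3 S5-a->S7 S5-b->S1 S6-a->S6 S6-b->S3 S7-a->S0 S7-b->S1

Handle the two conditions separately and then intersect. One (2 states) tracks the count of `b`s modulo 2; the other (4 states) tracks how much of the suffix `baa` has currently been matched. Each combined state is a pair, one component from each; accept when both components accept.
8 states suffice.
        a   b  
>  S0   S0  S1 
   S1   S2  S3 
   S2   S4  S3 
   S3   S5  S1 
   S4   S6  S3 
   S5   S7  S1 
   S6   S6  S3 
 * S7   S0  S1 
(> = start, * = accepting)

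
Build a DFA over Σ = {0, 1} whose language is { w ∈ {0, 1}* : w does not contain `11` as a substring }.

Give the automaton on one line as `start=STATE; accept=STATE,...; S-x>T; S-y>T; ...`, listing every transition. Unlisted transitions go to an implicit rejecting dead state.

start=q0; accept=q0,q1; q0-0>q0; q0-1>q1; q1-0>q0; q1-1>q2; q2-0>q2; q2-1>q2

This is the complement of 'contains `11`'. Use the same substring-matching states — q0 through q2 holding how much of `11` has just been matched — but flip the accepting set: everything except the trap q2 accepts.
        0   1  
>* q0   q0  q1 
 * q1   q0  q2 
   q2   q2  q2 
(> = start, * = accepting)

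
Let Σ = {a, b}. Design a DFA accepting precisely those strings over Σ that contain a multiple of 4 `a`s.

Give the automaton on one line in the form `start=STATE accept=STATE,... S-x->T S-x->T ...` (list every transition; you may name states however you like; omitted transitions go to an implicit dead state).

start=q0 accept=q0 q0-a->q1 q0-b->q0 q1-a->q2 q1-b->q1 q2-a->q3 q2-b->q2 q3-a->q0 q3-b->q3

Keep the running count of `a`s modulo 4: each `a` advances along the cycle q0 → q1 → q2 → q3 → q0 while other symbols loop. Accept at q0.
A 4-state machine:
        a   b  
>* q0   q1  q0 
   q1   q2  q1 
   q2   q3  q2 
   q3   q0  q3 
(> = start, * = accepting)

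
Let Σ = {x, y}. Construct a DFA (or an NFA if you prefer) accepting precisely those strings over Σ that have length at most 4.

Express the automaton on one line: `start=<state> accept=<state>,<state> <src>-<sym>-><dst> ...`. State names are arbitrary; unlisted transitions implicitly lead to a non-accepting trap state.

Count input length up to 5: every symbol moves from A toward F, which means 'more than 4' and absorbs. Accept from {A, B, C, D, E}.
With 6 states:
       x  y 
>* A   B  B 
 * B   C  C 
 * C   D  D 
 * D   E  E 
 * E   F  F 
   F   F  F 
(> = start, * = accepting)

start=A accept=A,B,C,D,E A-x->B A-y->B B-x->C B-y->C C-x->D C-y->D D-x->E D-y->E E-x->F E-y->F F-x->F F-y->F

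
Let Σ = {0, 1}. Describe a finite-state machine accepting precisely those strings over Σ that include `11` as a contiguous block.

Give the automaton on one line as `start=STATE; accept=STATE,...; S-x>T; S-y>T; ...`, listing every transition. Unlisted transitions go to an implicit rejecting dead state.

start=S0; accept=S2; S0-0>S0; S0-1>S1; S1-0>S0; S1-1>S2; S2-0>S2; S2-1>S2

States S0..S1 record the length of the longest prefix of `11` that matches the current input suffix. Reaching S2 means `11` has been seen, and we stay there forever. Accept from S2.
        0   1  
>  S0   S0  S1 
   S1   S0  S2 
 * S2   S2  S2 
(> = start, * = accepting)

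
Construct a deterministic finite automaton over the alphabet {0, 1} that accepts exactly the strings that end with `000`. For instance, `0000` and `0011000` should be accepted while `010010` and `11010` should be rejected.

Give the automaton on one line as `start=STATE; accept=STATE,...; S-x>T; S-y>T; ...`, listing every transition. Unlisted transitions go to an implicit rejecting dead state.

Remember how much of `000` the current input suffix matches. State q0 means no match yet; q1 means the last symbol is `0`; q2 means the last 2 symbols are `00`; q3 means the last 3 symbols are `000`. Only q3 accepts. On a mismatch, fall back to the longest proper suffix that is still a prefix of `000`.
With 4 states:
        0   1  
>  q0   q1  q0 
   q1   q2  q0 
   q2   q3  q0 
 * q3   q3  q0 
(> = start, * = accepting)

start=q0; accept=q3; q0-0>q1; q0-1>q0; q1-0>q2; q1-1>q0; q2-0>q3; q2-1>q0; q3-0>q3; q3-1>q0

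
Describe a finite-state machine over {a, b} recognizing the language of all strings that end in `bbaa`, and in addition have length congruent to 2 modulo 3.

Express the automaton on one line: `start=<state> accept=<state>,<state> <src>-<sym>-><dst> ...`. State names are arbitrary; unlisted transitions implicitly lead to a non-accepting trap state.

start=S0 accept=S6 S0-a->S1 S0-b->S1 S1-a->S2 S1-b->S3 S2-a->S0 S2-b->S0 S3-a->S0 S3-b->S4 S4-a->S5 S4-b->S1 S5-a->S6 S5-b->S3 S6-a->S0 S6-b->S0

Build one automaton per condition and run them in lockstep. One (5 states) tracks how much of the suffix `bbaa` has currently been matched; the other (3 states) tracks the input length modulo 3. Each combined state is a pair, one component from each; accept when both components accept. Equivalent product states are then merged.
        a   b  
>  S0   S1  S1 
   S1   S2  S3 
   S2   S0  S0 
   S3   S0  S4 
   S4   S5  S1 
   S5   S6  S3 
 * S6   S0  S0 
(> = start, * = accepting)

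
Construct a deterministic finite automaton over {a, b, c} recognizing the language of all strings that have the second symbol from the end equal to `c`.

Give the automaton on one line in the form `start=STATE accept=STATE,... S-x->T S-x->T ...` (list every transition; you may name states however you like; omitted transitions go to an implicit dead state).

start=s0 accept=s10,s11,s12 s0-a->s1 s0-b->s2 s0-c->s3 s1-a->s4 s1-b->s5 s1-c->s6 s2-a->s7 s2-b->s8 s2-c->s9 s3-a->s10 s3-b->s11 s3-c->s12 s4-a->s4 s4-b->s5 s4-c->s6 s5-a->s7 s5-b->s8 s5-c->s9 s6-a->s10 s6-b->s11 s6-c->s12 s7-a->s4 s7-b->s5 s7-c->s6 s8-a->s7 s8-b->s8 s8-c->s9 s9-a->s10 s9-b->s11 s9-c->s12 s10-a->s4 s10-b->s5 s10-c->s6 s11-a->s7 s11-b->s8 s11-c->s9 s12-a->s10 s12-b->s11 s12-c->s12

Because acceptance depends on a position counted from the end, the machine has to buffer the most recent 2 symbols. Make each state the string of the last up-to-2 symbols read; on input `x` shift the window left and append `x`. Accept when the buffered window has length 2 and begins with `c`.
A 13-state machine:
          a    b    c  
>  s0     s1   s2   s3 
   s1     s4   s5   s6 
   s2     s7   s8   s9 
   s3    s10  s11  s12 
   s4     s4   s5   s6 
   s5     s7   s8   s9 
   s6    s10  s11  s12 
   s7     s4   s5   s6 
   s8     s7   s8   s9 
   s9    s10  s11  s12 
 * s10    s4   s5   s6 
 * s11    s7   s8   s9 
 * s12   s10  s11  s12 
(> = start, * = accepting)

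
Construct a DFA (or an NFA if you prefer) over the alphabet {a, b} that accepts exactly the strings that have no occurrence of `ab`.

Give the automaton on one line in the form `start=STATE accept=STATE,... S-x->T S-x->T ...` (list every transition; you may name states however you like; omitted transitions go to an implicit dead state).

This is the complement of 'contains `ab`'. Use the same substring-matching states — s0 through s2 holding how much of `ab` has just been matched — but flip the accepting set: everything except the trap s2 accepts.
A 3-state machine:
        a   b  
>* s0   s1  s0 
 * s1   s1  s2 
   s2   s2  s2 
(> = start, * = accepting)

start=s0 accept=s0,s1 s0-a->s1 s0-b->s0 s1-a->s1 s1-b->s2 s2-a->s2 s2-b->s2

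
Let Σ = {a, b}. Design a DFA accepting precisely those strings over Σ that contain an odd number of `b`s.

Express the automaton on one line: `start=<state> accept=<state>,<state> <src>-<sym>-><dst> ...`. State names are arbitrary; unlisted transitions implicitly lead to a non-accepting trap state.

Keep the running count of `b`s modulo 2: each `b` advances along the cycle s0 → s1 → s0 while other symbols loop. Accept at s1.
        a   b  
>  s0   s0  s1 
 * s1   s1  s0 
(> = start, * = accepting)

start=s0 accept=s1 s0-a->s0 s0-b->s1 s1-a->s1 s1-b->s0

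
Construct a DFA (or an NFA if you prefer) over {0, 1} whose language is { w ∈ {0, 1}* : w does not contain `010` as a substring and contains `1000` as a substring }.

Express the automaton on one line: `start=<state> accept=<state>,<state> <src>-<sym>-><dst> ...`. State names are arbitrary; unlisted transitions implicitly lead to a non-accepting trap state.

start=s0 accept=s9,s11,s12 s0-0->s1 s0-1->s2 s1-0->s1 s1-1->s3 s2-0->s4 s2-1->s2 s3-0->s5 s3-1->s2 s4-0->s6 s4-1->s3 s5-0->s7 s5-1->s8 s6-0->s9 s6-1->s3 s7-0->s10 s7-1->s8 s8-0->s5 s8-1->s8 s9-0->s9 s9-1->s11 s10-0->s10 s10-1->s10 s11-0->s10 s11-1->s12 s12-0->s9 s12-1->s12

Handle the two conditions separately and then intersect. The first has 4 states tracking partial matches of the forbidden pattern `010`; the second has 5 states tracking whether and how much of `1000` has been seen. A product state is a pair (one from each), accepting exactly when both do.
A 13-state machine:
          0    1  
>  s0     s1   s2 
   s1     s1   s3 
   s2     s4   s2 
   s3     s5   s2 
   s4     s6   s3 
   s5     s7   s8 
   s6     s9   s3 
   s7    s10   s8 
   s8     s5   s8 
 * s9     s9  s11 
   s10   s10  s10 
 * s11   s10  s12 
 * s12    s9  s12 
(> = start, * = accepting)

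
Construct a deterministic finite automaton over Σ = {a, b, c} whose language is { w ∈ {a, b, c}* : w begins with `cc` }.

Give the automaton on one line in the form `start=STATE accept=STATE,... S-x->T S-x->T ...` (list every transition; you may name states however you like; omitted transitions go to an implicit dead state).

Walk along `cc` while the input agrees: from s0 take `c` to s1, and so on. Any deviation drops to the rejecting sink s3. Once s2 is reached the prefix is confirmed and every continuation is accepted.
        a   b   c  
>  s0   s3  s3  s1 
   s1   s3  s3  s2 
 * s2   s2  s2  s2 
   s3   s3  s3  s3 
(> = start, * = accepting)

start=s0 accept=s2 s0-a->s3 s0-b->s3 s0-c->s1 s1-a->s3 s1-b->s3 s1-c->s2 s2-a->s2 s2-b->s2 s2-c->s2 s3-a->s3 s3-b->s3 s3-c->s3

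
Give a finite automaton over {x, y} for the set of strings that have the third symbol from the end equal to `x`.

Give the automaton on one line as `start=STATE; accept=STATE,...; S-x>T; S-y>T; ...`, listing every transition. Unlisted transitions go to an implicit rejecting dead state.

Because acceptance depends on a position counted from the end, the machine has to buffer the most recent 3 symbols. Make each state the string of the last up-to-3 symbols read; on input `x` shift the window left and append `x`. Accept when the buffered window has length 3 and begins with `x`.
With 15 states:
          x    y  
>  q0     q1   q2 
   q1     q3   q4 
   q2     q5   q6 
   q3     q7   q8 
   q4     q9  q10 
   q5    q11  q12 
   q6    q13  q14 
 * q7     q7   q8 
 * q8     q9  q10 
 * q9    q11  q12 
 * q10   q13  q14 
   q11    q7   q8 
   q12    q9  q10 
   q13   q11  q12 
   q14   q13  q14 
(> = start, * = accepting)

start=q0; accept=q7,q8,q9,q10; q0-x>q1; q0-y>q2; q1-x>q3; q1-y>q4; q2-x>q5; q2-y>q6; q3-x>q7; q3-y>q8; q4-x>q9; q4-y>q10; q5-x>q11; q5-y>q12; q6-x>q13; q6-y>q14; q7-x>q7; q7-y>q8; q8-x>q9; q8-y>q10; q9-x>q11; q9-y>q12; q10-x>q13; q10-y>q14; q11-x>q7; q11-y>q8; q12-x>q9; q12-y>q10; q13-x>q11; q13-y>q12; q14-x>q13; q14-y>q14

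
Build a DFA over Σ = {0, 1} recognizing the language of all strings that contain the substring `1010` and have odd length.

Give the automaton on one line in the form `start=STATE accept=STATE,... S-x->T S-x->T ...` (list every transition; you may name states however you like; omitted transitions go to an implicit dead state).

start=q0 accept=q9 q0-0->q1 q0-1->q2 q1-0->q0 q1-1->q3 q2-0->q4 q2-1->q3 q3-0->q5 q3-1->q2 q4-0->q1 q4-1->q6 q5-0->q0 q5-1->q7 q6-0->q8 q6-1->q3 q7-0->q9 q7-1->q2 q8-0->q9 q8-1->q9 q9-0->q8 q9-1->q8

Run two small machines in parallel and take their product. The first has 5 states tracking whether and how much of `1010` has been seen; the second has 2 states tracking the input length modulo 2. A product state is a pair (one from each), accepting exactly when both do.
A 10-state machine:
        0   1  
>  q0   q1  q2 
   q1   q0  q3 
   q2   q4  q3 
   q3   q5  q2 
   q4   q1  q6 
   q5   q0  q7 
   q6   q8  q3 
   q7   q9  q2 
   q8   q9  q9 
 * q9   q8  q8 
(> = start, * = accepting)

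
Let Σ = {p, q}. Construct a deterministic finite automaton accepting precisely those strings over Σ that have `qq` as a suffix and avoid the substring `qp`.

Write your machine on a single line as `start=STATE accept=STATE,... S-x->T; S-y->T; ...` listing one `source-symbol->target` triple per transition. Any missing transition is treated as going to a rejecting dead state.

Build one automaton per condition and run them in lockstep. The first has 3 states tracking how much of the suffix `qq` has currently been matched; the second has 3 states tracking partial matches of the forbidden pattern `qp`. A product state is a pair (one from each), accepting exactly when both do. After merging equivalent states the machine shrinks.
4 states suffice.
       p  q 
>  A   A  B 
   B   C  D 
   C   C  C 
 * D   C  D 
(> = start, * = accepting)

start=A; accept=D; A-p->A; A-q->B; B-p->C; B-q->D; C-p->C; C-q->C; D-p->C; D-q->D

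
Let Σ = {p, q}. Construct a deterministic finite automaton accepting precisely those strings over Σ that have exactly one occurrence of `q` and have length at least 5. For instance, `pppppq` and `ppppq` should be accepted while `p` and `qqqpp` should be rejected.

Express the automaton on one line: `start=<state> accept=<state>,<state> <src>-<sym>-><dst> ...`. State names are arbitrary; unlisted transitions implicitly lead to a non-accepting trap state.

start=s0 accept=s13,s16 s0-p->s1 s0-q->s2 s1-p->s3 s1-q->s4 s2-p->s4 s2-q->s5 s3-p->s6 s3-q->s7 s4-p->s7 s4-q->s8 s5-p->s8 s5-q->s8 s6-p->s9 s6-q->s10 s7-p->s10 s7-q->s11 s8-p->s11 s8-q->s11 s9-p->s12 s9-q->s13 s10-p->s13 s10-q->s14 s11-p->s14 s11-q->s14 s12-p->s15 s12-q->s16 s13-p->s16 s13-q->s17 s14-p->s17 s14-q->s17 s15-p->s15 s15-q->s16 s16-p->s16 s16-q->s17 s17-p->s17 s17-q->s17

Handle the two conditions separately and then intersect. One (3 states) tracks the count of `q`s, saturating at 2; the other (7 states) tracks the input length, saturating at 6. Each combined state is a pair, one component from each; accept when both components accept.
          p    q  
>  s0     s1   s2 
   s1     s3   s4 
   s2     s4   s5 
   s3     s6   s7 
   s4     s7   s8 
   s5     s8   s8 
   s6     s9  s10 
   s7    s10  s11 
   s8    s11  s11 
   s9    s12  s13 
   s10   s13  s14 
   s11   s14  s14 
   s12   s15  s16 
 * s13   s16  s17 
   s14   s17  s17 
   s15   s15  s16 
 * s16   s16  s17 
   s17   s17  s17 
(> = start, * = accepting)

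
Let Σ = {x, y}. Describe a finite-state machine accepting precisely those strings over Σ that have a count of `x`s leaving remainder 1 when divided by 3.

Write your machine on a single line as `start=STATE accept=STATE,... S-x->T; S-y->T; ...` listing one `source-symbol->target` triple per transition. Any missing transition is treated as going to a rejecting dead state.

start=q0; accept=q1; q0-x->q1; q0-y->q0; q1-x->q2; q1-y->q1; q2-x->q0; q2-y->q2

Keep the running count of `x`s modulo 3: each `x` advances along the cycle q0 → q1 → q2 → q0 while other symbols loop. Accept at q1.
3 states suffice.
        x   y  
>  q0   q1  q0 
 * q1   q2  q1 
   q2   q0  q2 
(> = start, * = accepting)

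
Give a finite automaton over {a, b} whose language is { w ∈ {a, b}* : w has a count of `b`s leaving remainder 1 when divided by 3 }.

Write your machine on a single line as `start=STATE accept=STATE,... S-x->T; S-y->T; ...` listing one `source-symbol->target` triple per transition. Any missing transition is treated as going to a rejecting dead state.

The only thing that matters is how many `b`s have appeared, reduced mod 3. Use one state per residue: q0 for 0, …, q2 for 2. Reading `b` moves to the next residue; anything else stays put. q1 is accepting.
With 3 states:
        a   b  
>  q0   q0  q1 
 * q1   q1  q2 
   q2   q2  q0 
(> = start, * = accepting)

start=q0; accept=q1; q0-a->q0; q0-b->q1; q1-a->q1; q1-b->q2; q2-a->q2; q2-b->q0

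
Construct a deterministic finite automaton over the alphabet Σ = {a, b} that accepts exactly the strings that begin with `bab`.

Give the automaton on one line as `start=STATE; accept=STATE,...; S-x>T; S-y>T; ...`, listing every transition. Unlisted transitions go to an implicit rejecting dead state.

start=S0; accept=S3; S0-a>S4; S0-b>S1; S1-a>S2; S1-b>S4; S2-a>S4; S2-b>S3; S3-a>S3; S3-b>S3; S4-a>S4; S4-b>S4

Check the first 3 symbols one by one: S0 through S2 record how many have matched `bab` so far; any wrong symbol goes to the dead state S4. After all 3 match we enter the accepting sink S3.
With 5 states:
        a   b  
>  S0   S4  S1 
   S1   S2  S4 
   S2   S4  S3 
 * S3   S3  S3 
   S4   S4  S4 
(> = start, * = accepting)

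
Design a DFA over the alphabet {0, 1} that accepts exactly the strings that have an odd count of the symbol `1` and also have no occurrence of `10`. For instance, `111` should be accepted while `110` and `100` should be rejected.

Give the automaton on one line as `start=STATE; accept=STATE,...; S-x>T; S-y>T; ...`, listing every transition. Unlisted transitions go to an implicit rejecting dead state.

start=s0; accept=s1; s0-0>s0; s0-1>s1; s1-0>s2; s1-1>s3; s2-0>s2; s2-1>s4; s3-0>s4; s3-1>s1; s4-0>s4; s4-1>s2

Build one automaton per condition and run them in lockstep. One (2 states) tracks the count of `1`s modulo 2; the other (3 states) tracks partial matches of the forbidden pattern `10`. Each combined state is a pair, one component from each; accept when both components accept.
With 5 states:
        0   1  
>  s0   s0  s1 
 * s1   s2  s3 
   s2   s2  s4 
   s3   s4  s1 
   s4   s4  s2 
(> = start, * = accepting)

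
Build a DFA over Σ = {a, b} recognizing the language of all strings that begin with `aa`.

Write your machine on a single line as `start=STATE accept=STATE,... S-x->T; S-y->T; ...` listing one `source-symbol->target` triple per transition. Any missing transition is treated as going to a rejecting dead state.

start=q0; accept=q2; q0-a->q1; q0-b->q3; q1-a->q2; q1-b->q3; q2-a->q2; q2-b->q2; q3-a->q3; q3-b->q3

Walk along `aa` while the input agrees: from q0 take `a` to q1, and so on. Any deviation drops to the rejecting sink q3. Once q2 is reached the prefix is confirmed and every continuation is accepted.
4 states suffice.
        a   b  
>  q0   q1  q3 
   q1   q2  q3 
 * q2   q2  q2 
   q3   q3  q3 
(> = start, * = accepting)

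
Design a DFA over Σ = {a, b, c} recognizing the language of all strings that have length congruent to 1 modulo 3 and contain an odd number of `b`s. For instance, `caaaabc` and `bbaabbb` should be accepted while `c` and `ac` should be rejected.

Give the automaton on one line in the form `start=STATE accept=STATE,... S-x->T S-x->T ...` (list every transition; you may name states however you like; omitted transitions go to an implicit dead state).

Build one automaton per condition and run them in lockstep. One (3 states) tracks the input length modulo 3; the other (2 states) tracks the count of `b`s modulo 2. Each combined state is a pair, one component from each; accept when both components accept.
A 6-state machine:
        a   b   c  
>  q0   q1  q2  q1 
   q1   q3  q4  q3 
 * q2   q4  q3  q4 
   q3   q0  q5  q0 
   q4   q5  q0  q5 
   q5   q2  q1  q2 
(> = start, * = accepting)

start=q0 accept=q2 q0-a->q1 q0-b->q2 q0-c->q1 q1-a->q3 q1-b->q4 q1-c->q3 q2-a->q4 q2-b->q3 q2-c->q4 q3-a->q0 q3-b->q5 q3-c->q0 q4-a->q5 q4-b->q0 q4-c->q5 q5-a->q2 q5-b->q1 q5-c->q2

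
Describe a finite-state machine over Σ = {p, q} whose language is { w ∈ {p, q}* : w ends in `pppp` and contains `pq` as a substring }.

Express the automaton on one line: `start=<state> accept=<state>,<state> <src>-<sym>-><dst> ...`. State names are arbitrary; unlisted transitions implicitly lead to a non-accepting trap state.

start=A accept=J A-p->B A-q->A B-p->C B-q->D C-p->E C-q->D D-p->F D-q->D E-p->G E-q->D F-p->H F-q->D G-p->G G-q->D H-p->I H-q->D I-p->J I-q->D J-p->J J-q->D

Build one automaton per condition and run them in lockstep. The first has 5 states tracking how much of the suffix `pppp` has currently been matched; the second has 3 states tracking whether and how much of `pq` has been seen. A product state is a pair (one from each), accepting exactly when both do.
       p  q 
>  A   B  A 
   B   C  D 
   C   E  D 
   D   F  D 
   E   G  D 
   F   H  D 
   G   G  D 
   H   I  D 
   I   J  D 
 * J   J  D 
(> = start, * = accepting)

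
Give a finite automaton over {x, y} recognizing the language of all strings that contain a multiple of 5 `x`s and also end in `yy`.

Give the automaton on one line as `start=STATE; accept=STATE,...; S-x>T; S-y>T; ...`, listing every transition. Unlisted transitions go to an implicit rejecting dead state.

Handle the two conditions separately and then intersect. The first has 5 states tracking the count of `x`s modulo 5; the second has 3 states tracking how much of the suffix `yy` has currently been matched. A product state is a pair (one from each), accepting exactly when both do.
A 15-state machine:
       x  y 
>  A   B  C 
   B   D  E 
   C   B  F 
   D   G  H 
   E   D  I 
 * F   B  F 
   G   J  K 
   H   G  L 
   I   D  I 
   J   A  M 
   K   J  N 
   L   G  L 
   M   A  O 
   N   J  N 
   O   A  O 
(> = start, * = accepting)

start=A; accept=F; A-x>B; A-y>C; B-x>D; B-y>E; C-x>B; C-y>F; D-x>G; D-y>H; E-x>D; E-y>I; F-x>B; F-y>F; G-x>J; G-y>K; H-x>G; H-y>L; I-x>D; I-y>I; J-x>A; J-y>M; K-x>J; K-y>N; L-x>G; L-y>L; M-x>A; M-y>O; N-x>J; N-y>N; O-x>A; O-y>O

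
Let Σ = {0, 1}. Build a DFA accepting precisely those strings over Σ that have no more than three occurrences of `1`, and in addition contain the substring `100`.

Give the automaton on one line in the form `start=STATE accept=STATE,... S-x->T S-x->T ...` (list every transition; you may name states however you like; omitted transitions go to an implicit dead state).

Run two small machines in parallel and take their product. The first has 5 states tracking the count of `1`s, saturating at 4; the second has 4 states tracking whether and how much of `100` has been seen. A product state is a pair (one from each), accepting exactly when both do. Minimizing collapses redundant product states.
With 11 states:
          0    1  
>  s0     s0   s1 
   s1     s2   s3 
   s2     s4   s3 
   s3     s5   s6 
 * s4     s4   s7 
   s5     s7   s6 
   s6     s8   s9 
 * s7     s7  s10 
   s8    s10   s9 
   s9     s9   s9 
 * s10   s10   s9 
(> = start, * = accepting)

start=s0 accept=s4,s7,s10 s0-0->s0 s0-1->s1 s1-0->s2 s1-1->s3 s2-0->s4 s2-1->s3 s3-0->s5 s3-1->s6 s4-0->s4 s4-1->s7 s5-0->s7 s5-1->s6 s6-0->s8 s6-1->s9 s7-0->s7 s7-1->s10 s8-0->s10 s8-1->s9 s9-0->s9 s9-1->s9 s10-0->s10 s10-1->s9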